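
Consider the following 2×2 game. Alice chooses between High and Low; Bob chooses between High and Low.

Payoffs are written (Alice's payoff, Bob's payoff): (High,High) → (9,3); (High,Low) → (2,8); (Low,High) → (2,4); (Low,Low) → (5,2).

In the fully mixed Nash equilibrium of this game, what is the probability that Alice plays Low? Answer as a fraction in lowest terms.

Let x be the probability that Alice plays High. In a completely mixed equilibrium, Bob must be indifferent between High and Low.
Bob's expected payoff from High is 3x + 4(1−x); from Low it is 8x + 2(1−x).
Setting these equal: −x + 4 = 6x + 2, so x = 2/7.
Therefore Alice plays Low with probability 1 − 2/7 = 5/7.

5/7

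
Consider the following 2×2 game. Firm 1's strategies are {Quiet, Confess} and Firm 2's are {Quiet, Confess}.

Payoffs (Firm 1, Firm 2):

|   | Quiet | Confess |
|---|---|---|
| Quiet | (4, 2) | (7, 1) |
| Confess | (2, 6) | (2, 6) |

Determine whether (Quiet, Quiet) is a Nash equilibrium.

At (Quiet, Quiet), Firm 1 earns 4; switching to Confess would give 2, so Firm 1 has no profitable deviation.
Firm 2 earns 2; switching to Confess would give 1, so Firm 2 has no profitable deviation.
Neither player can gain by a unilateral deviation, so this profile is a Nash equilibrium.

Yes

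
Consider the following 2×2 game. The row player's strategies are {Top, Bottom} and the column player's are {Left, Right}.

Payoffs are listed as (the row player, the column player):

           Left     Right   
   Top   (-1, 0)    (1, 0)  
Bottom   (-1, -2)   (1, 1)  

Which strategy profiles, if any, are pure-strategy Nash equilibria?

(Top, Left): the row player gets -1 ≥ -1 from Bottom, and the column player gets 0 ≥ 0 from Right — Nash equilibrium.
(Top, Right): the row player gets 1 ≥ 1 from Bottom, and the column player gets 0 ≥ 0 from Left — Nash equilibrium.
(Bottom, Left): the column player prefers Right (1 > -2) — not an equilibrium.
(Bottom, Right): the row player gets 1 ≥ 1 from Top, and the column player gets 1 ≥ -2 from Left — Nash equilibrium.

(Top, Left) and (Top, Right) and (Bottom, Right)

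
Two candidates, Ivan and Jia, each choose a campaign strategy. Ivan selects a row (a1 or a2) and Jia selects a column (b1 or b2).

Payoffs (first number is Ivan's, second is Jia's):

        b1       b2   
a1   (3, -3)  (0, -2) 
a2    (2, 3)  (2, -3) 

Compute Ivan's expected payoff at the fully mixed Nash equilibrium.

First find y, the probability Jia plays b1, from Ivan's indifference between a1 and a2: 3y = 2y + 2(1−y), giving y = 2/3.
Since Ivan is indifferent in equilibrium, Ivan's expected payoff equals the payoff from either row against (2/3, 1/3). Using a1: 3(2/3) = 2.

2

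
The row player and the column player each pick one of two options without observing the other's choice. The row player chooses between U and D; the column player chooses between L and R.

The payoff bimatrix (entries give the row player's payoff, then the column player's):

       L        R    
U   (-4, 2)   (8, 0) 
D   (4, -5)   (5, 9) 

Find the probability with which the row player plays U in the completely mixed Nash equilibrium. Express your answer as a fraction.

7/8

Let x be the probability that the row player plays U. In a completely mixed equilibrium, the column player must be indifferent between L and R.
The column player's expected payoff from L is 2x − 5(1−x); from R it is 9(1−x).
Setting these equal: 7x − 5 = −9x + 9, so x = 7/8.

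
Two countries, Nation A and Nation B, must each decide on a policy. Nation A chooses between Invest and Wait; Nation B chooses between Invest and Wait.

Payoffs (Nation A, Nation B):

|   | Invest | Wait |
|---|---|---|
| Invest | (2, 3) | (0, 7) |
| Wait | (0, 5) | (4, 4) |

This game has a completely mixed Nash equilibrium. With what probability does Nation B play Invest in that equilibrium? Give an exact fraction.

2/3

Let y be the probability that Nation B plays Invest. In a completely mixed equilibrium, Nation A must be indifferent between Invest and Wait.
Nation A's expected payoff from Invest is 2y; from Wait it is 4(1−y).
Setting these equal: 2y = −4y + 4, so y = 2/3.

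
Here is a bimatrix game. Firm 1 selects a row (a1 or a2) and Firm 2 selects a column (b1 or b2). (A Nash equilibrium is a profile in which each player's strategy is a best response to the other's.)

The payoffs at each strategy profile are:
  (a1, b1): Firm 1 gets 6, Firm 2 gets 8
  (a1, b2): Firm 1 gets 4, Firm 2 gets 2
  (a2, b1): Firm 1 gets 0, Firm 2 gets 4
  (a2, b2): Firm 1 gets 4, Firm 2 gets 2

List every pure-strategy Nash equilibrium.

(a1, b1): Firm 1 gets 6 ≥ 0 from a2, and Firm 2 gets 8 ≥ 2 from b2 — Nash equilibrium.
(a1, b2): Firm 2 prefers b1 (8 > 2) — not an equilibrium.
(a2, b1): Firm 1 prefers a1 (6 > 0) — not an equilibrium.
(a2, b2): Firm 2 prefers b1 (4 > 2) — not an equilibrium.

(a1, b1)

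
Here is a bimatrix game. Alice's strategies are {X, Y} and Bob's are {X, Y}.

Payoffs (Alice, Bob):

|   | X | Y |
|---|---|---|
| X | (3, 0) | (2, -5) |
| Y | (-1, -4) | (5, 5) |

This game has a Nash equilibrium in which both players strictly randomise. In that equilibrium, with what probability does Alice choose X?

9/14

Let p be the probability that Alice plays X. In a completely mixed equilibrium, Bob must be indifferent between X and Y.
Bob's expected payoff from X is −4(1−p); from Y it is −5p + 5(1−p).
Setting these equal: 4p − 4 = −10p + 5, so p = 9/14.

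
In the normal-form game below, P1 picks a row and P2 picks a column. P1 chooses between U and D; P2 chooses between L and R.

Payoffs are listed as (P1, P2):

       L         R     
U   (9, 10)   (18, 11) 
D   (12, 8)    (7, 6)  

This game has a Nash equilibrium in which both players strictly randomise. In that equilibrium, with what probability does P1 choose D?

1/3

Let r be the probability that P1 plays U. In a completely mixed equilibrium, P2 must be indifferent between L and R.
P2's expected payoff from L is 10r + 8(1−r); from R it is 11r + 6(1−r).
Setting these equal: 2r + 8 = 5r + 6, so r = 2/3.
Therefore P1 plays D with probability 1 − 2/3 = 1/3.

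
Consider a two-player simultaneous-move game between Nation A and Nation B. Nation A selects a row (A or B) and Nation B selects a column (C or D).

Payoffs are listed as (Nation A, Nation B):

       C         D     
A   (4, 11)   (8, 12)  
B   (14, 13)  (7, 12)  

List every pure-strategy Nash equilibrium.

(A, D) and (B, C)

(A, C): Nation A prefers B (14 > 4); Nation B prefers D (12 > 11) — not an equilibrium.
(A, D): Nation A gets 8 ≥ 7 from B, and Nation B gets 12 ≥ 11 from C — Nash equilibrium.
(B, C): Nation A gets 14 ≥ 4 from A, and Nation B gets 13 ≥ 12 from D — Nash equilibrium.
(B, D): Nation A prefers A (8 > 7); Nation B prefers C (13 > 12) — not an equilibrium.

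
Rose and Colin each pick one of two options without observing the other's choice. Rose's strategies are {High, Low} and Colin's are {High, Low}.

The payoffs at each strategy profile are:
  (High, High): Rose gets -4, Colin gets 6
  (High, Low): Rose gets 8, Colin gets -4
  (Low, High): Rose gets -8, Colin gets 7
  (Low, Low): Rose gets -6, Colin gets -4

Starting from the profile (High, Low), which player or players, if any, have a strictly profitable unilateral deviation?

Colin

Rose at (High, Low) earns 8; deviating to Low yields -6 — not better.
Colin earns -4; deviating to High yields 6 — a strict improvement.
Only Colin has a strictly profitable deviation.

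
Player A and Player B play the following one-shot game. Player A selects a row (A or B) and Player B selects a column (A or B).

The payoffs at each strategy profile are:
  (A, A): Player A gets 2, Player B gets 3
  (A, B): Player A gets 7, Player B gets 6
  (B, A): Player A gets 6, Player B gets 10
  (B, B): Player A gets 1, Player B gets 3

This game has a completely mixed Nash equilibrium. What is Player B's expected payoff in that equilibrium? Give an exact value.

First find p, the probability Player A plays A, from Player B's indifference between A and B: 3p + 10(1−p) = 6p + 3(1−p), giving p = 7/10.
Since Player B is indifferent in equilibrium, Player B's expected payoff equals the payoff from either column against (7/10, 3/10). Using A: 3(7/10) + 10(3/10) = 51/10.

51/10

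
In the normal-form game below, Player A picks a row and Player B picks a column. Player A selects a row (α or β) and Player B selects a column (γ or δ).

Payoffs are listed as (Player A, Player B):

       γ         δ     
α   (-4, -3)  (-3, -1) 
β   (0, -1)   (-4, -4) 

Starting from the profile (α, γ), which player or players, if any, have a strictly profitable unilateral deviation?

Player A at (α, γ) earns -4; deviating to β yields 0 — a strict improvement.
Player B earns -3; deviating to δ yields -1 — a strict improvement.
Both Player A and Player B have strictly profitable deviations.

Both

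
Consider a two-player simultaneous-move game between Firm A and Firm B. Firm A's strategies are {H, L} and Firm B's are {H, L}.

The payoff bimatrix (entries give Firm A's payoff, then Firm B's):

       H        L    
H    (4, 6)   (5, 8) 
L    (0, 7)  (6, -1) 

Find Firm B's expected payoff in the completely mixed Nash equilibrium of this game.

31/5

First find p, the probability Firm A plays H, from Firm B's indifference between H and L: 6p + 7(1−p) = 8p − (1−p), giving p = 4/5.
Since Firm B is indifferent in equilibrium, Firm B's expected payoff equals the payoff from either column against (4/5, 1/5). Using H: 6(4/5) + 7(1/5) = 31/5.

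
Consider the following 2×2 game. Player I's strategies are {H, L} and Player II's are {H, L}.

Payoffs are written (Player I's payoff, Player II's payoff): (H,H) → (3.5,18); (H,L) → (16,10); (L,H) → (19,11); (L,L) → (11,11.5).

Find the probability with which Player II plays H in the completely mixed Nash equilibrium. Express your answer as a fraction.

Let c be the probability that Player II plays H. In a completely mixed equilibrium, Player I must be indifferent between H and L.
Player I's expected payoff from H is 3.5c + 16(1−c); from L it is 19c + 11(1−c).
Setting these equal: −12.5c + 16 = 8c + 11, so c = 10/41.

10/41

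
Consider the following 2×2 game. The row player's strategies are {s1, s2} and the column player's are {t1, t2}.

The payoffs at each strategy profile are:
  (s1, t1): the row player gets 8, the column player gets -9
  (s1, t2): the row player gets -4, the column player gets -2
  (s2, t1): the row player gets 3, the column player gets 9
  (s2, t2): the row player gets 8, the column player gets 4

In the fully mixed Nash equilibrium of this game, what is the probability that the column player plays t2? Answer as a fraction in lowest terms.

5/17

Let c be the probability that the column player plays t1. In a completely mixed equilibrium, the row player must be indifferent between s1 and s2.
The row player's expected payoff from s1 is 8c − 4(1−c); from s2 it is 3c + 8(1−c).
Setting these equal: 12c − 4 = −5c + 8, so c = 12/17.
Therefore the column player plays t2 with probability 1 − 12/17 = 5/17.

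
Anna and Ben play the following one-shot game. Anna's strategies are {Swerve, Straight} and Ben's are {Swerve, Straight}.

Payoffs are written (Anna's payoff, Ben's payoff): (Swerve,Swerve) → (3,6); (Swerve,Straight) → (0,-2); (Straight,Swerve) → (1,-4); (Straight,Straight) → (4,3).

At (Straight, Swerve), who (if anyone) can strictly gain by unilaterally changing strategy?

Both

Anna at (Straight, Swerve) earns 1; deviating to Swerve yields 3 — a strict improvement.
Ben earns -4; deviating to Straight yields 3 — a strict improvement.
Both Anna and Ben have strictly profitable deviations.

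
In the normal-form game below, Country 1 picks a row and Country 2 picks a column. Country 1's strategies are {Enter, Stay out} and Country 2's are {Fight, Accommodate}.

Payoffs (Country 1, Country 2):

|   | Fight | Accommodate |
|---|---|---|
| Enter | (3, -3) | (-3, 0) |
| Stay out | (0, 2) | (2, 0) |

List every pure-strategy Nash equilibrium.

none

(Enter, Fight): Country 2 prefers Accommodate (0 > -3) — not an equilibrium.
(Enter, Accommodate): Country 1 prefers Stay out (2 > -3) — not an equilibrium.
(Stay out, Fight): Country 1 prefers Enter (3 > 0) — not an equilibrium.
(Stay out, Accommodate): Country 2 prefers Fight (2 > 0) — not an equilibrium.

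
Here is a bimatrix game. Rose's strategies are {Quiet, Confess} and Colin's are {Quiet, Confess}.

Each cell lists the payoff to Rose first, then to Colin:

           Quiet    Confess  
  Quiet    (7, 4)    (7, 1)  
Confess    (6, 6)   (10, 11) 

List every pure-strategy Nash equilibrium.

(Quiet, Quiet) and (Confess, Confess)

(Quiet, Quiet): Rose gets 7 ≥ 6 from Confess, and Colin gets 4 ≥ 1 from Confess — Nash equilibrium.
(Quiet, Confess): Rose prefers Confess (10 > 7); Colin prefers Quiet (4 > 1) — not an equilibrium.
(Confess, Quiet): Rose prefers Quiet (7 > 6); Colin prefers Confess (11 > 6) — not an equilibrium.
(Confess, Confess): Rose gets 10 ≥ 7 from Quiet, and Colin gets 11 ≥ 6 from Quiet — Nash equilibrium.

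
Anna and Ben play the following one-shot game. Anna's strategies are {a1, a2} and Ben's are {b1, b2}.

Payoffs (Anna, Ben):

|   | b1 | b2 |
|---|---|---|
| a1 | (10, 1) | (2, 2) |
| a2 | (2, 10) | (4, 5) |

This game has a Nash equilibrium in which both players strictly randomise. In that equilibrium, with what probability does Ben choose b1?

1/5

Let y be the probability that Ben plays b1. In a completely mixed equilibrium, Anna must be indifferent between a1 and a2.
Anna's expected payoff from a1 is 10y + 2(1−y); from a2 it is 2y + 4(1−y).
Setting these equal: 8y + 2 = −2y + 4, so y = 1/5.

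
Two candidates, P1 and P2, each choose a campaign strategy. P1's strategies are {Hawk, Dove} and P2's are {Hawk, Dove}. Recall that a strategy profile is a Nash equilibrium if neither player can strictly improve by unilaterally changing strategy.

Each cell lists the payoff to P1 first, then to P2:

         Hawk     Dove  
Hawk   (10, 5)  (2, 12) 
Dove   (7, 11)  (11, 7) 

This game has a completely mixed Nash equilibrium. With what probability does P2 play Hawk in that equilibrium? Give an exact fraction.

Let c be the probability that P2 plays Hawk. In a completely mixed equilibrium, P1 must be indifferent between Hawk and Dove.
P1's expected payoff from Hawk is 10c + 2(1−c); from Dove it is 7c + 11(1−c).
Setting these equal: 8c + 2 = −4c + 11, so c = 3/4.

3/4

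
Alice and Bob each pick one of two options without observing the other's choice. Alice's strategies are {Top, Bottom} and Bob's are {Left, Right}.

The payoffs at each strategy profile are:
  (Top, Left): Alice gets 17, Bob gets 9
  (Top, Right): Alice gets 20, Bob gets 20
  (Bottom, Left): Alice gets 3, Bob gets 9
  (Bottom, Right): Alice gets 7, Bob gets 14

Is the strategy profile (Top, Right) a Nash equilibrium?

At (Top, Right), Alice earns 20; switching to Bottom would give 7, so Alice has no profitable deviation.
Bob earns 20; switching to Left would give 9, so Bob has no profitable deviation.
Neither player can gain by a unilateral deviation, so this profile is a Nash equilibrium.

Yes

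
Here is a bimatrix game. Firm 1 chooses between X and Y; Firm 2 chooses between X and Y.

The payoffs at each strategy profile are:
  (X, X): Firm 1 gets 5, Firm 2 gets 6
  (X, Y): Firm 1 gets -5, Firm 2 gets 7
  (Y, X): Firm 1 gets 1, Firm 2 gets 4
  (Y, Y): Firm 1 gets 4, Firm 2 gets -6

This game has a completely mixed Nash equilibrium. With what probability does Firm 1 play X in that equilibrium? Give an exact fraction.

10/11

Let r be the probability that Firm 1 plays X. In a completely mixed equilibrium, Firm 2 must be indifferent between X and Y.
Firm 2's expected payoff from X is 6r + 4(1−r); from Y it is 7r − 6(1−r).
Setting these equal: 2r + 4 = 13r − 6, so r = 10/11.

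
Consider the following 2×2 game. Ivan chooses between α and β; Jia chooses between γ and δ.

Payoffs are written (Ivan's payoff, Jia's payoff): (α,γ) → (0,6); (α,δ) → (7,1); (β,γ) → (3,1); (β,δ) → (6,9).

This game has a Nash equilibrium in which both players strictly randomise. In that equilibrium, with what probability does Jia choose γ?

1/4

Let c be the probability that Jia plays γ. In a completely mixed equilibrium, Ivan must be indifferent between α and β.
Ivan's expected payoff from α is 7(1−c); from β it is 3c + 6(1−c).
Setting these equal: −7c + 7 = −3c + 6, so c = 1/4.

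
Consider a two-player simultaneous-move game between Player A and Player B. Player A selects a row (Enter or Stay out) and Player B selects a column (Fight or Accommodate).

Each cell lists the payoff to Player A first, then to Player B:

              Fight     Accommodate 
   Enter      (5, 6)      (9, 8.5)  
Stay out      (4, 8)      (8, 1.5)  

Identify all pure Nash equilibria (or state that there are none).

(Enter, Accommodate)

(Enter, Fight): Player B prefers Accommodate (8.5 > 6) — not an equilibrium.
(Enter, Accommodate): Player A gets 9 ≥ 8 from Stay out, and Player B gets 8.5 ≥ 6 from Fight — Nash equilibrium.
(Stay out, Fight): Player A prefers Enter (5 > 4) — not an equilibrium.
(Stay out, Accommodate): Player A prefers Enter (9 > 8); Player B prefers Fight (8 > 1.5) — not an equilibrium.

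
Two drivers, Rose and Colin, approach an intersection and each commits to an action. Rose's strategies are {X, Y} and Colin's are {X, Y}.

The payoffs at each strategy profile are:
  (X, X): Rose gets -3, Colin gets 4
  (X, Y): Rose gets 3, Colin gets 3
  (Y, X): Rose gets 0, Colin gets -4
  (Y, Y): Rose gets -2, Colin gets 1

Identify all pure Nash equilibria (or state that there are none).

(X, X): Rose prefers Y (0 > -3) — not an equilibrium.
(X, Y): Colin prefers X (4 > 3) — not an equilibrium.
(Y, X): Colin prefers Y (1 > -4) — not an equilibrium.
(Y, Y): Rose prefers X (3 > -2) — not an equilibrium.

none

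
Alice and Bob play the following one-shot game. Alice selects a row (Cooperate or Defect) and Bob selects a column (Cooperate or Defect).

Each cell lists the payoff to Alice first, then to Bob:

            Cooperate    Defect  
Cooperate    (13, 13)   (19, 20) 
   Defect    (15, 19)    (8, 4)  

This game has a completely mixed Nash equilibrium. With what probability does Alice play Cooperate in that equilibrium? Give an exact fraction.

Let p be the probability that Alice plays Cooperate. In a completely mixed equilibrium, Bob must be indifferent between Cooperate and Defect.
Bob's expected payoff from Cooperate is 13p + 19(1−p); from Defect it is 20p + 4(1−p).
Setting these equal: −6p + 19 = 16p + 4, so p = 15/22.

15/22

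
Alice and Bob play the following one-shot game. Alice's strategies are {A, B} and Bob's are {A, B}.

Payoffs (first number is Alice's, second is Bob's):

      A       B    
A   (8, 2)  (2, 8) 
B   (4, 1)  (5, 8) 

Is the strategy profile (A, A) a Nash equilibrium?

No

At (A, A), Alice earns 8; switching to B would give 4, so Alice has no profitable deviation.
Bob earns 2; switching to B would give 8, so Bob would deviate.
Since at least one player can profitably deviate, this is not a Nash equilibrium.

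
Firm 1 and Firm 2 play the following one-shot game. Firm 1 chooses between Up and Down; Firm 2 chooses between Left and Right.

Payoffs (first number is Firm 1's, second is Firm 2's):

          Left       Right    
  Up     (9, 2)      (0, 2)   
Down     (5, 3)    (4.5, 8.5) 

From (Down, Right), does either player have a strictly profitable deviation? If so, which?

Firm 1 at (Down, Right) earns 4.5; deviating to Up yields 0 — not better.
Firm 2 earns 8.5; deviating to Left yields 3 — not better.
Neither player can strictly improve; the profile is a Nash equilibrium.

Neither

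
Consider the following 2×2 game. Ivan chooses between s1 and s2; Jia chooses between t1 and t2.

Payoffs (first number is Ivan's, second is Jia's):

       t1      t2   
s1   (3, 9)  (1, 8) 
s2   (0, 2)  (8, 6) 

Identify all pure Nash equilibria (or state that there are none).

(s1, t1) and (s2, t2)

(s1, t1): Ivan gets 3 ≥ 0 from s2, and Jia gets 9 ≥ 8 from t2 — Nash equilibrium.
(s1, t2): Ivan prefers s2 (8 > 1); Jia prefers t1 (9 > 8) — not an equilibrium.
(s2, t1): Ivan prefers s1 (3 > 0); Jia prefers t2 (6 > 2) — not an equilibrium.
(s2, t2): Ivan gets 8 ≥ 1 from s1, and Jia gets 6 ≥ 2 from t1 — Nash equilibrium.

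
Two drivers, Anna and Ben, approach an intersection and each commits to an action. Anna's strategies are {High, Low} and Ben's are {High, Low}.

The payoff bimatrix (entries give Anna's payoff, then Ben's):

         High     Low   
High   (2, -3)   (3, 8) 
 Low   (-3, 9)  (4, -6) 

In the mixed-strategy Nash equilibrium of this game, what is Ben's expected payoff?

First find p, the probability Anna plays High, from Ben's indifference between High and Low: −3p + 9(1−p) = 8p − 6(1−p), giving p = 15/26.
Since Ben is indifferent in equilibrium, Ben's expected payoff equals the payoff from either column against (15/26, 11/26). Using High: −3(15/26) + 9(11/26) = 27/13.

27/13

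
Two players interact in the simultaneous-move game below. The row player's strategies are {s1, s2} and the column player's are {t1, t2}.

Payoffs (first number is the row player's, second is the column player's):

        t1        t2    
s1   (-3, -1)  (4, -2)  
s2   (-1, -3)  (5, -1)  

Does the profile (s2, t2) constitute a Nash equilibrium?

Yes

At (s2, t2), the row player earns 5; switching to s1 would give 4, so the row player has no profitable deviation.
The column player earns -1; switching to t1 would give -3, so the column player has no profitable deviation.
Neither player can gain by a unilateral deviation, so this profile is a Nash equilibrium.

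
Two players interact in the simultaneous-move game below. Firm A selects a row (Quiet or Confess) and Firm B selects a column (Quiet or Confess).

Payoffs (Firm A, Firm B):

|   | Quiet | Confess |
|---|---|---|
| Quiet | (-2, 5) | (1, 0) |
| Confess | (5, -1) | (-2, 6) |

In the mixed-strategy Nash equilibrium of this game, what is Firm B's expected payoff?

5/2

First find x, the probability Firm A plays Quiet, from Firm B's indifference between Quiet and Confess: 5x − (1−x) = 6(1−x), giving x = 7/12.
Since Firm B is indifferent in equilibrium, Firm B's expected payoff equals the payoff from either column against (7/12, 5/12). Using Quiet: 5(7/12) − (5/12) = 5/2.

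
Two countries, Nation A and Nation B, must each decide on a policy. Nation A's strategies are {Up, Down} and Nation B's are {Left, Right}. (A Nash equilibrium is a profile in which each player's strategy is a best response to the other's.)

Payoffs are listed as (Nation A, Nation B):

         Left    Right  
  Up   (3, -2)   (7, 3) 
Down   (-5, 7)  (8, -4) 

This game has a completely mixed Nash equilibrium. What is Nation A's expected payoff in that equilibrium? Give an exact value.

First find q, the probability Nation B plays Left, from Nation A's indifference between Up and Down: 3q + 7(1−q) = −5q + 8(1−q), giving q = 1/9.
Since Nation A is indifferent in equilibrium, Nation A's expected payoff equals the payoff from either row against (1/9, 8/9). Using Up: 3(1/9) + 7(8/9) = 59/9.

59/9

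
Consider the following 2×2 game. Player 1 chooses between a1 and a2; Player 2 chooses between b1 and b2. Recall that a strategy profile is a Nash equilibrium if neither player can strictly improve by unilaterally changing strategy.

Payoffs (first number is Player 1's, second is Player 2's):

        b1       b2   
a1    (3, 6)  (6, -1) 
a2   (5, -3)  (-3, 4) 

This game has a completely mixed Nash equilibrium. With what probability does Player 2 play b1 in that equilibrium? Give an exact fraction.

9/11

Let q be the probability that Player 2 plays b1. In a completely mixed equilibrium, Player 1 must be indifferent between a1 and a2.
Player 1's expected payoff from a1 is 3q + 6(1−q); from a2 it is 5q − 3(1−q).
Setting these equal: −3q + 6 = 8q − 3, so q = 9/11.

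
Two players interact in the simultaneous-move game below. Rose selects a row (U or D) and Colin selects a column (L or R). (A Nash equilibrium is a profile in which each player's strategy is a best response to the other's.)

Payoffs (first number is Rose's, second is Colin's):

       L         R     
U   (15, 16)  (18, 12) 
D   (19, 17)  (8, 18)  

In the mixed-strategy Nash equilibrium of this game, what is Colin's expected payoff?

84/5

First find p, the probability Rose plays U, from Colin's indifference between L and R: 16p + 17(1−p) = 12p + 18(1−p), giving p = 1/5.
Since Colin is indifferent in equilibrium, Colin's expected payoff equals the payoff from either column against (1/5, 4/5). Using L: 16(1/5) + 17(4/5) = 84/5.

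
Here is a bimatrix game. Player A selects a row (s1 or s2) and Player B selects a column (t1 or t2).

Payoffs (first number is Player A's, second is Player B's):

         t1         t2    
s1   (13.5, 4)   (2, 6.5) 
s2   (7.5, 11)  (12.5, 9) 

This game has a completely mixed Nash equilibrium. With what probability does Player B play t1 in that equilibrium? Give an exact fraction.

Let y be the probability that Player B plays t1. In a completely mixed equilibrium, Player A must be indifferent between s1 and s2.
Player A's expected payoff from s1 is 13.5y + 2(1−y); from s2 it is 7.5y + 12.5(1−y).
Setting these equal: 11.5y + 2 = −5y + 12.5, so y = 7/11.

7/11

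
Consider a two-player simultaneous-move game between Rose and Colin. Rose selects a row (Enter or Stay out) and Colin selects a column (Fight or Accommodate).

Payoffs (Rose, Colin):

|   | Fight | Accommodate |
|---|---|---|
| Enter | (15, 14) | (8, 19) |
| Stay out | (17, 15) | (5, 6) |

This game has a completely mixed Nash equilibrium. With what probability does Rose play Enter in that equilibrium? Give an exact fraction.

Let r be the probability that Rose plays Enter. In a completely mixed equilibrium, Colin must be indifferent between Fight and Accommodate.
Colin's expected payoff from Fight is 14r + 15(1−r); from Accommodate it is 19r + 6(1−r).
Setting these equal: −r + 15 = 13r + 6, so r = 9/14.

9/14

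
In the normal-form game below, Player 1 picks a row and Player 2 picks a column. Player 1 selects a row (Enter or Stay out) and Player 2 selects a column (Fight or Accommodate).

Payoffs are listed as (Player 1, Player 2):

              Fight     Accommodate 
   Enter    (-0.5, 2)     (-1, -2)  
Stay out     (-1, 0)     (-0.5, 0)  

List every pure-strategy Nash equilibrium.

(Enter, Fight): Player 1 gets -0.5 ≥ -1 from Stay out, and Player 2 gets 2 ≥ -2 from Accommodate — Nash equilibrium.
(Enter, Accommodate): Player 1 prefers Stay out (-0.5 > -1); Player 2 prefers Fight (2 > -2) — not an equilibrium.
(Stay out, Fight): Player 1 prefers Enter (-0.5 > -1) — not an equilibrium.
(Stay out, Accommodate): Player 1 gets -0.5 ≥ -1 from Enter, and Player 2 gets 0 ≥ 0 from Fight — Nash equilibrium.

(Enter, Fight) and (Stay out, Accommodate)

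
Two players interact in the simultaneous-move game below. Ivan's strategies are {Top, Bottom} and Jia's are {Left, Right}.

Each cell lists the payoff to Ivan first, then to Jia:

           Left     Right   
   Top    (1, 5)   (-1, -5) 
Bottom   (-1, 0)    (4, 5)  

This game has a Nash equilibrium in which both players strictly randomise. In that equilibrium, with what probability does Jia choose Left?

5/7

Let q be the probability that Jia plays Left. In a completely mixed equilibrium, Ivan must be indifferent between Top and Bottom.
Ivan's expected payoff from Top is q − (1−q); from Bottom it is −q + 4(1−q).
Setting these equal: 2q − 1 = −5q + 4, so q = 5/7.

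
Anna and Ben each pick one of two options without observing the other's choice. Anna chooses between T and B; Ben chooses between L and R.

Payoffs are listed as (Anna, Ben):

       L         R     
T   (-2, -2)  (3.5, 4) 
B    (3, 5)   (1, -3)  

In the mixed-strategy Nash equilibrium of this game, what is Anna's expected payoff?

First find q, the probability Ben plays L, from Anna's indifference between T and B: −2q + 3.5(1−q) = 3q + (1−q), giving q = 1/3.
Since Anna is indifferent in equilibrium, Anna's expected payoff equals the payoff from either row against (1/3, 2/3). Using T: −2(1/3) + 3.5(2/3) = 5/3.

5/3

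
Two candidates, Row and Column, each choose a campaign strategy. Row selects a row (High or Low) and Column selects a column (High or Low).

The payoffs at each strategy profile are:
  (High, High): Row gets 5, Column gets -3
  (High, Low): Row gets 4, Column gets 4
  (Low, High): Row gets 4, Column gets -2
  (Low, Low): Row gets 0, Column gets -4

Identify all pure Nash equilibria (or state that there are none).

(High, Low)

(High, High): Column prefers Low (4 > -3) — not an equilibrium.
(High, Low): Row gets 4 ≥ 0 from Low, and Column gets 4 ≥ -3 from High — Nash equilibrium.
(Low, High): Row prefers High (5 > 4) — not an equilibrium.
(Low, Low): Row prefers High (4 > 0); Column prefers High (-2 > -4) — not an equilibrium.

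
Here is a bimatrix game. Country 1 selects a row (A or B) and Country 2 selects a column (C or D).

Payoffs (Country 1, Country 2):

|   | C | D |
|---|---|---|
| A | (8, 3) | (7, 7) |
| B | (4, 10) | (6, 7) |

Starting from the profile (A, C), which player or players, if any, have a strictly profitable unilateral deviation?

Country 1 at (A, C) earns 8; deviating to B yields 4 — not better.
Country 2 earns 3; deviating to D yields 7 — a strict improvement.
Only Country 2 has a strictly profitable deviation.

Country 2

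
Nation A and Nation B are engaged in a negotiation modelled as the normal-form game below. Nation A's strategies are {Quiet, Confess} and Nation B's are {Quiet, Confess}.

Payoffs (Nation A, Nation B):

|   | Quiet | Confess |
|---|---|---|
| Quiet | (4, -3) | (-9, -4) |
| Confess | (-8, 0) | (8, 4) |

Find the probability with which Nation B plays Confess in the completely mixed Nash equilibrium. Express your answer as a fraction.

Let y be the probability that Nation B plays Quiet. In a completely mixed equilibrium, Nation A must be indifferent between Quiet and Confess.
Nation A's expected payoff from Quiet is 4y − 9(1−y); from Confess it is −8y + 8(1−y).
Setting these equal: 13y − 9 = −16y + 8, so y = 17/29.
Therefore Nation B plays Confess with probability 1 − 17/29 = 12/29.

12/29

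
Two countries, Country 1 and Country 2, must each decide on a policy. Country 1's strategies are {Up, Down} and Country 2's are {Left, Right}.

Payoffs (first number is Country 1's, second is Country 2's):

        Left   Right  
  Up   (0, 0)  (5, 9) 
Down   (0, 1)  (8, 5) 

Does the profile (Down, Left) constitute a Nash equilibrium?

At (Down, Left), Country 1 earns 0; switching to Up would give 0, so Country 1 has no profitable deviation.
Country 2 earns 1; switching to Right would give 5, so Country 2 would deviate.
Since at least one player can profitably deviate, this is not a Nash equilibrium.

No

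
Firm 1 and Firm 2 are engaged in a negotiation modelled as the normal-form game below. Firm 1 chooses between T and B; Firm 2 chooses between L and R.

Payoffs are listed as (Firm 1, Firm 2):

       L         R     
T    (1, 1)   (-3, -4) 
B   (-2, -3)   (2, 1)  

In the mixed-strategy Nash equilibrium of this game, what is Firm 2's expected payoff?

-11/9

First find x, the probability Firm 1 plays T, from Firm 2's indifference between L and R: x − 3(1−x) = −4x + (1−x), giving x = 4/9.
Since Firm 2 is indifferent in equilibrium, Firm 2's expected payoff equals the payoff from either column against (4/9, 5/9). Using L: (4/9) − 3(5/9) = -11/9.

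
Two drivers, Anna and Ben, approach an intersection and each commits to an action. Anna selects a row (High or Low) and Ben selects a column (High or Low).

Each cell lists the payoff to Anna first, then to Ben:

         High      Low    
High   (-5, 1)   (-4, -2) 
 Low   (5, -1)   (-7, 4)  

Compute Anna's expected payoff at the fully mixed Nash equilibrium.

-55/13

First find q, the probability Ben plays High, from Anna's indifference between High and Low: −5q − 4(1−q) = 5q − 7(1−q), giving q = 3/13.
Since Anna is indifferent in equilibrium, Anna's expected payoff equals the payoff from either row against (3/13, 10/13). Using High: −5(3/13) − 4(10/13) = -55/13.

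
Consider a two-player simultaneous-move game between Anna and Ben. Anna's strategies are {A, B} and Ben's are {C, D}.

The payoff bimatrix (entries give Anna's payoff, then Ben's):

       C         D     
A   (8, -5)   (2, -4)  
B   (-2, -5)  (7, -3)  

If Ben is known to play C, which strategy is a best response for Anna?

Against C, Anna earns 8 from A and -2 from B.
So A is the best response.

A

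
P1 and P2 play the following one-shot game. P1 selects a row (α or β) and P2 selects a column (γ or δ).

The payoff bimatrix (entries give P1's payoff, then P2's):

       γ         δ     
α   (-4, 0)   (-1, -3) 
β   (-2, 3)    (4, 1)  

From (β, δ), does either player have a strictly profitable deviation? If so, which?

P2

P1 at (β, δ) earns 4; deviating to α yields -1 — not better.
P2 earns 1; deviating to γ yields 3 — a strict improvement.
Only P2 has a strictly profitable deviation.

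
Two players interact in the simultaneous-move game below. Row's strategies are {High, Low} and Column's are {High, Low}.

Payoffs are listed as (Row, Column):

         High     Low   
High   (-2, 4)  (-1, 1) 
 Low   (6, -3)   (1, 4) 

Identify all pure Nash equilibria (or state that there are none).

(High, High): Row prefers Low (6 > -2) — not an equilibrium.
(High, Low): Row prefers Low (1 > -1); Column prefers High (4 > 1) — not an equilibrium.
(Low, High): Column prefers Low (4 > -3) — not an equilibrium.
(Low, Low): Row gets 1 ≥ -1 from High, and Column gets 4 ≥ -3 from High — Nash equilibrium.

(Low, Low)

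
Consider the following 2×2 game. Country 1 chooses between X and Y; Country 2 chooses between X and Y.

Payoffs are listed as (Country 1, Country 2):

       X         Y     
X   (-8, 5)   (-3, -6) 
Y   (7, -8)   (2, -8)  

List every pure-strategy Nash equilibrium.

(Y, X) and (Y, Y)

(X, X): Country 1 prefers Y (7 > -8) — not an equilibrium.
(X, Y): Country 1 prefers Y (2 > -3); Country 2 prefers X (5 > -6) — not an equilibrium.
(Y, X): Country 1 gets 7 ≥ -8 from X, and Country 2 gets -8 ≥ -8 from Y — Nash equilibrium.
(Y, Y): Country 1 gets 2 ≥ -3 from X, and Country 2 gets -8 ≥ -8 from X — Nash equilibrium.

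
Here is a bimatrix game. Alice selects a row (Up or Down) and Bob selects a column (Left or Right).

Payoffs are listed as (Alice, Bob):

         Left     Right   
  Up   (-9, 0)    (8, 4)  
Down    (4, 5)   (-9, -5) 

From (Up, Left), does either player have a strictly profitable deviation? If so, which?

Both

Alice at (Up, Left) earns -9; deviating to Down yields 4 — a strict improvement.
Bob earns 0; deviating to Right yields 4 — a strict improvement.
Both Alice and Bob have strictly profitable deviations.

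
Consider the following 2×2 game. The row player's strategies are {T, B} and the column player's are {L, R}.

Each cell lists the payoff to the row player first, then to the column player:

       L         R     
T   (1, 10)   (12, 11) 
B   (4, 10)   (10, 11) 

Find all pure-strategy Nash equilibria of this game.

(T, L): the row player prefers B (4 > 1); the column player prefers R (11 > 10) — not an equilibrium.
(T, R): the row player gets 12 ≥ 10 from B, and the column player gets 11 ≥ 10 from L — Nash equilibrium.
(B, L): the column player prefers R (11 > 10) — not an equilibrium.
(B, R): the row player prefers T (12 > 10) — not an equilibrium.

(T, R)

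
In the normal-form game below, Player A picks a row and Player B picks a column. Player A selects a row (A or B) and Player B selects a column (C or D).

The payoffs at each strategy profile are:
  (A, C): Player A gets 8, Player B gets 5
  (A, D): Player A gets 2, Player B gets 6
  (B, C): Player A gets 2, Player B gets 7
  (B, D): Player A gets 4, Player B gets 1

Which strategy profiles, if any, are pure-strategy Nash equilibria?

none

(A, C): Player B prefers D (6 > 5) — not an equilibrium.
(A, D): Player A prefers B (4 > 2) — not an equilibrium.
(B, C): Player A prefers A (8 > 2) — not an equilibrium.
(B, D): Player B prefers C (7 > 1) — not an equilibrium.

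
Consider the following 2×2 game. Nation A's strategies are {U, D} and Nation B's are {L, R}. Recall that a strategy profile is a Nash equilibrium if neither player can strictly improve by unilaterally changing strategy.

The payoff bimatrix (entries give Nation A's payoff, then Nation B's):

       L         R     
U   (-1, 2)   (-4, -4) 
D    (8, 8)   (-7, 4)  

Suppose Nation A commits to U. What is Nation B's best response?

Against U, Nation B earns 2 from L and -4 from R.
So L is the best response.

L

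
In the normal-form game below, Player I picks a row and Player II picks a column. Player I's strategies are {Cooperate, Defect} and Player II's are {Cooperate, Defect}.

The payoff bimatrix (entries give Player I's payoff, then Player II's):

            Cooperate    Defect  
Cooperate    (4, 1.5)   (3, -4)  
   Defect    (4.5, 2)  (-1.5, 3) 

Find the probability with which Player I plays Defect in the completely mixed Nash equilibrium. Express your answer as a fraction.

Let r be the probability that Player I plays Cooperate. In a completely mixed equilibrium, Player II must be indifferent between Cooperate and Defect.
Player II's expected payoff from Cooperate is 1.5r + 2(1−r); from Defect it is −4r + 3(1−r).
Setting these equal: −0.5r + 2 = −7r + 3, so r = 2/13.
Therefore Player I plays Defect with probability 1 − 2/13 = 11/13.

11/13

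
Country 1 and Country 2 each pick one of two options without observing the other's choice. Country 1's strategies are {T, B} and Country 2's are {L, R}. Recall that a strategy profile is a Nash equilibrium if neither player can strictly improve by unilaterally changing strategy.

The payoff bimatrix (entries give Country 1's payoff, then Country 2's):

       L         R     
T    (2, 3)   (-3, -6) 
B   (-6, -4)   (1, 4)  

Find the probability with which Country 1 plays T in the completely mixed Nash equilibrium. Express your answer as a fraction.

8/17

Let r be the probability that Country 1 plays T. In a completely mixed equilibrium, Country 2 must be indifferent between L and R.
Country 2's expected payoff from L is 3r − 4(1−r); from R it is −6r + 4(1−r).
Setting these equal: 7r − 4 = −10r + 4, so r = 8/17.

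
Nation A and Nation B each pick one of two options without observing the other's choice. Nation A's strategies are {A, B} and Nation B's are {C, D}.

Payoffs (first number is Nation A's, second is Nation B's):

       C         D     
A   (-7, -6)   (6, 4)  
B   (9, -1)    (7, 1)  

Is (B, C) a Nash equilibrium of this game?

At (B, C), Nation A earns 9; switching to A would give -7, so Nation A has no profitable deviation.
Nation B earns -1; switching to D would give 1, so Nation B would deviate.
Since at least one player can profitably deviate, this is not a Nash equilibrium.

No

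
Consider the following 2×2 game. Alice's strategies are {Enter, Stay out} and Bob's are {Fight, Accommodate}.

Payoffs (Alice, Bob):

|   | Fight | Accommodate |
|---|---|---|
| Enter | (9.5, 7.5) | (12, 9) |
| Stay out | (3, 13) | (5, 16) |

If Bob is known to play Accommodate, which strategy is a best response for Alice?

Enter

Against Accommodate, Alice earns 12 from Enter and 5 from Stay out.
So Enter is the best response.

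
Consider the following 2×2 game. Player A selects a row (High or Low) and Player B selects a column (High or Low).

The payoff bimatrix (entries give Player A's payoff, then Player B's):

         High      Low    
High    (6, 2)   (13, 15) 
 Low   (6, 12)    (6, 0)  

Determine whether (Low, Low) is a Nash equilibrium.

No

At (Low, Low), Player A earns 6; switching to High would give 13, so Player A would deviate.
Player B earns 0; switching to High would give 12, so Player B would deviate.
Since at least one player can profitably deviate, this is not a Nash equilibrium.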